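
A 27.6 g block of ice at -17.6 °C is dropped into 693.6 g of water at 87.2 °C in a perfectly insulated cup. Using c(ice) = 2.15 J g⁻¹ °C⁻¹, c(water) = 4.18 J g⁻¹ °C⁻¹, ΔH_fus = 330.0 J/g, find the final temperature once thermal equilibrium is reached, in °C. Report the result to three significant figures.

T_f = 80.5 °C

Heat to bring ice to 0 °C and melt it: q₁ = 27.6×2.15×17.6 + 27.6×330.0 = 10152 J
Heat the water can supply cooling to 0 °C: 693.6×4.18×87.2 = 252814 J > q₁, so all ice melts.
Energy balance: 693.6×4.18×(87.2 − T) = 10152 + 27.6×4.18×(T − 0)
2899.248(87.2 − T) = 10152 + 115.368 T
252814 − 10152 = 3014.616 T
T = 242662 / 3014.616 = 80.50 °C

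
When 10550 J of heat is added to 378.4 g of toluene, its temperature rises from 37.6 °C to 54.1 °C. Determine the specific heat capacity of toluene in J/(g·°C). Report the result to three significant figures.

c = 1.69 J/(g·°C)

c = q / (m ΔT) = 10550 / (378.4 × 16.5)
c = 10550 / 6243.6 = 1.69 J/(g·°C)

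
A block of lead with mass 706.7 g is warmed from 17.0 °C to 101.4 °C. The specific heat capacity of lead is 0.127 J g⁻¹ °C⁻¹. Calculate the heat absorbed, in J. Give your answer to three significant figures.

q = m c ΔT = 706.7 × 0.127 × (101.4 − 17.0)
q = 706.7 × 0.127 × 84.4 = 7574.98 J

q = 7570 J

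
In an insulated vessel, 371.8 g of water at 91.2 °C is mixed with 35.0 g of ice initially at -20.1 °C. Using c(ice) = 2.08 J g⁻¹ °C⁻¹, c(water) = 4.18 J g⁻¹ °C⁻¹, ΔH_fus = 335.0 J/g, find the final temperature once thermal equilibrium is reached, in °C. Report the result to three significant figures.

Heat to bring ice to 0 °C and melt it: q₁ = 35.0×2.08×20.1 + 35.0×335.0 = 13188 J
Heat the water can supply cooling to 0 °C: 371.8×4.18×91.2 = 141736 J > q₁, so all ice melts.
Energy balance: 371.8×4.18×(91.2 − T) = 13188 + 35.0×4.18×(T − 0)
1554.124(91.2 − T) = 13188 + 146.3 T
141736 − 13188 = 1700.424 T
T = 128548 / 1700.424 = 75.60 °C

T_f = 75.6 °C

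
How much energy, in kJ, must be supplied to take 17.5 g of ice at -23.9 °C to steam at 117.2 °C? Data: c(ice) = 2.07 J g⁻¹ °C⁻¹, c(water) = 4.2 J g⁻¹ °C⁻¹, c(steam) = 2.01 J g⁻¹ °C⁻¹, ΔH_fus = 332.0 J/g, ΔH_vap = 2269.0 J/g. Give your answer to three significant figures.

q1 (heat ice -23.9→0.0 °C): 17.5 × 2.07 × 23.9 = 866 J
q2 (melt at 0 °C): 17.5 × 332.0 = 5810 J
q3 (heat water 0.0→100.0 °C): 17.5 × 4.2 × 100.0 = 7350 J
q4 (vaporize at 100 °C): 17.5 × 2269.0 = 39708 J
q5 (heat steam 100.0→117.2 °C): 17.5 × 2.01 × 17.2 = 605 J
Total: 866 + 5810 + 7350 + 39708 + 605 = 54339 J = 54.3 kJ

q = 54.3 kJ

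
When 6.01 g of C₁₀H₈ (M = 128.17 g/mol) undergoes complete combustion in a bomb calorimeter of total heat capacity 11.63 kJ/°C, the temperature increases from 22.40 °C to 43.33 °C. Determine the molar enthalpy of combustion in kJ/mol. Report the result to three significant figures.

ΔT = 43.33 − 22.40 = 20.93 °C
q_cal = C_cal × ΔT = 11.63 × 20.93 = 243.4159 kJ
n = 6.01 / 128.17 = 0.04689 mol
q_rxn = −q_cal = -243.4159 kJ
ΔH = -243.4159 / 0.04689 = -5191 kJ/mol

ΔH = -5190 kJ/mol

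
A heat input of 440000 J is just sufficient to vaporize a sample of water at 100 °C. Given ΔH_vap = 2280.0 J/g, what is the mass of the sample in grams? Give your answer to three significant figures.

m = 193 g

m = q / ΔH_vap = 440000 J / 2280.0 J/g = 193 g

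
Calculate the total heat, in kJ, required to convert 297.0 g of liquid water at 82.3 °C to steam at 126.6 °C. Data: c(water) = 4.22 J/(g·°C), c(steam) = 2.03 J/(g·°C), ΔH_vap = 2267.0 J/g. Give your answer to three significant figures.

q1 (heat water 82.3→100.0 °C): 297.0 × 4.22 × 17.7 = 22184 J
q2 (vaporize at 100 °C): 297.0 × 2267.0 = 673299 J
q3 (heat steam 100.0→126.6 °C): 297.0 × 2.03 × 26.6 = 16037 J
Total: 22184 + 673299 + 16037 = 711520 J = 712 kJ

q = 712 kJ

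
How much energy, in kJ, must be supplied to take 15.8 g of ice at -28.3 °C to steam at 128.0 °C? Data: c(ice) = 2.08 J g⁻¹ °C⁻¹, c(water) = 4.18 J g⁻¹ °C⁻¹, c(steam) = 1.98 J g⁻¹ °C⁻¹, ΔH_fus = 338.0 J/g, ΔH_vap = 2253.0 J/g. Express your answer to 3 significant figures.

q = 49.3 kJ

q1 (heat ice -28.3→0.0 °C): 15.8 × 2.08 × 28.3 = 930 J
q2 (melt at 0 °C): 15.8 × 338.0 = 5340 J
q3 (heat water 0.0→100.0 °C): 15.8 × 4.18 × 100.0 = 6604 J
q4 (vaporize at 100 °C): 15.8 × 2253.0 = 35597 J
q5 (heat steam 100.0→128.0 °C): 15.8 × 1.98 × 28.0 = 876 J
Total: 930 + 5340 + 6604 + 35597 + 876 = 49347 J = 49.3 kJ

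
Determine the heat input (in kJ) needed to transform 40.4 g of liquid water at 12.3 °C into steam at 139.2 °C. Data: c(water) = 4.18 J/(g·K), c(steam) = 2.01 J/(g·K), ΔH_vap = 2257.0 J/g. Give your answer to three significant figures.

q1 (heat water 12.3→100.0 °C): 40.4 × 4.18 × 87.7 = 14810 J
q2 (vaporize at 100 °C): 40.4 × 2257.0 = 91183 J
q3 (heat steam 100.0→139.2 °C): 40.4 × 2.01 × 39.2 = 3183 J
Total: 14810 + 91183 + 3183 = 109176 J = 109 kJ

q = 109 kJ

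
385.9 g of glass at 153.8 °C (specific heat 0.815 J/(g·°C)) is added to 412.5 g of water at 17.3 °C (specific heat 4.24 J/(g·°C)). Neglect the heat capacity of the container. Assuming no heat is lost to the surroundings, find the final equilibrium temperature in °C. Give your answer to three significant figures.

Heat lost by glass = heat gained by water.
(385.9)(0.815)(153.8 − T) = (412.5)(4.24)(T − 17.3)
314.5085 (153.8 − T) = 1749 (T − 17.3)
48371 − 314.5085 T = 1749 T − 30258
78629 = 2063.5085 T
T = 38.10 °C

T_f = 38.1 °C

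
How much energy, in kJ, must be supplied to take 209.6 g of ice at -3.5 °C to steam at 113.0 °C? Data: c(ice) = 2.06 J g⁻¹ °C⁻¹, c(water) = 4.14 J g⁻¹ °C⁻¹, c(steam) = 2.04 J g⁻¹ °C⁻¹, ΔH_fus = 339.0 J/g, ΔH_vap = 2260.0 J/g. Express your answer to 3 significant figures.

q1 (heat ice -3.5→0.0 °C): 209.6 × 2.06 × 3.5 = 1511 J
q2 (melt at 0 °C): 209.6 × 339.0 = 71054 J
q3 (heat water 0.0→100.0 °C): 209.6 × 4.14 × 100.0 = 86774 J
q4 (vaporize at 100 °C): 209.6 × 2260.0 = 473696 J
q5 (heat steam 100.0→113.0 °C): 209.6 × 2.04 × 13.0 = 5559 J
Total: 1511 + 71054 + 86774 + 473696 + 5559 = 638594 J = 639 kJ

q = 639 kJ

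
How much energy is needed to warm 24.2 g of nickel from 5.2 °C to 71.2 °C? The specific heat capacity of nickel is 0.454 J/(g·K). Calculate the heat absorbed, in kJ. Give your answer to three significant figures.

q = 0.725 kJ

q = m c ΔT = 24.2 × 0.454 × (71.2 − 5.2)
q = 24.2 × 0.454 × 66.0 = 725.1 J = 0.725 kJ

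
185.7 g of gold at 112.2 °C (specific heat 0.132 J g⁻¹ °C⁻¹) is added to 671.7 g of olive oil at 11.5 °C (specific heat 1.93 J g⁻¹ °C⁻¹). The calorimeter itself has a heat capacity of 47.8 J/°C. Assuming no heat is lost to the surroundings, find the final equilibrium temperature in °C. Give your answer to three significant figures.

Heat lost by gold = heat gained by olive oil + calorimeter.
(185.7)(0.132)(112.2 − T) = [(671.7)(1.93) + 47.8](T − 11.5)
24.5124 (112.2 − T) = 1344.181 (T − 11.5)
2750.3 − 24.5124 T = 1344.181 T − 15458
18208.3 = 1368.6934 T
T = 13.30 °C

T_f = 13.3 °C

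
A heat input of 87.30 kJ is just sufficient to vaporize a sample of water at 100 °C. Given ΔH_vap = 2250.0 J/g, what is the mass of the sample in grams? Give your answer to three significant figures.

m = 38.8 g

m = q / ΔH_vap = 87300 J / 2250.0 J/g = 38.8 g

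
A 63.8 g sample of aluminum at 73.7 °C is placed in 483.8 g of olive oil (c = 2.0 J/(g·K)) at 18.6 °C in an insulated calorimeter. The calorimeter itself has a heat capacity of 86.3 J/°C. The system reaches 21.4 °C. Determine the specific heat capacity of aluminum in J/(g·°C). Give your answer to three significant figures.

q_gained = (483.8 × 2.0 + 86.3) × (21.4 − 18.6) = 2951 J
q_lost = 63.8 × c × (73.7 − 21.4) = 3336.74 c
Set equal: c = 2951 / 3336.74 = 0.884 J/(g·°C)

c = 0.884 J/(g·°C)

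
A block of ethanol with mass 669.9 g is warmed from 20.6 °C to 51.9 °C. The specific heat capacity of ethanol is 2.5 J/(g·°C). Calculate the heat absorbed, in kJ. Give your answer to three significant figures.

q = m c ΔT = 669.9 × 2.5 × (51.9 − 20.6)
q = 669.9 × 2.5 × 31.3 = 52420 J = 52.4 kJ

q = 52.4 kJ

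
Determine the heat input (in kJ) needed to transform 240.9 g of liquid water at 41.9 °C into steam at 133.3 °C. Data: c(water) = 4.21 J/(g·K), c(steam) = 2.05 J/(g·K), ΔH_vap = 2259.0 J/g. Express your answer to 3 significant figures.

q = 620 kJ

q1 (heat water 41.9→100.0 °C): 240.9 × 4.21 × 58.1 = 58924 J
q2 (vaporize at 100 °C): 240.9 × 2259.0 = 544193 J
q3 (heat steam 100.0→133.3 °C): 240.9 × 2.05 × 33.3 = 16445 J
Total: 58924 + 544193 + 16445 = 619562 J = 620 kJ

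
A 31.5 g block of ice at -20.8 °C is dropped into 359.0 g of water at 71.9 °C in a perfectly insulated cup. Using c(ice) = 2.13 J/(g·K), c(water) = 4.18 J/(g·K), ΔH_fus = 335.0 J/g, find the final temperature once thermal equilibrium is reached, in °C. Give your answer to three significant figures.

Heat to bring ice to 0 °C and melt it: q₁ = 31.5×2.13×20.8 + 31.5×335.0 = 11948 J
Heat the water can supply cooling to 0 °C: 359.0×4.18×71.9 = 107895 J > q₁, so all ice melts.
Energy balance: 359.0×4.18×(71.9 − T) = 11948 + 31.5×4.18×(T − 0)
1500.62(71.9 − T) = 11948 + 131.67 T
107895 − 11948 = 1632.29 T
T = 95947 / 1632.29 = 58.78 °C

T_f = 58.8 °C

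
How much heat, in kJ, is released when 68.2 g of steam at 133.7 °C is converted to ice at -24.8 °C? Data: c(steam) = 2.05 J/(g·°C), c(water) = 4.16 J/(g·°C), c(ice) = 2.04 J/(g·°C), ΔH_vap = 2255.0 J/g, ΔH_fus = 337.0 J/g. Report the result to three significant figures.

q1 (cool steam 133.7→100 °C): 68.2 × 2.05 × 33.7 = 4712 J
q2 (condense at 100 °C): 68.2 × 2255.0 = 153791 J
q3 (cool water 100→0 °C): 68.2 × 4.16 × 100.0 = 28371 J
q4 (freeze at 0 °C): 68.2 × 337.0 = 22983 J
q5 (cool ice 0→-24.8 °C): 68.2 × 2.04 × 24.8 = 3450 J
Total: 4712 + 153791 + 28371 + 22983 + 3450 = 213307 J = 213 kJ

q = 213 kJ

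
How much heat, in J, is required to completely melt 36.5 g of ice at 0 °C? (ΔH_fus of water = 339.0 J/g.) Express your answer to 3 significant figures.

q = m × ΔH_fus = 36.5 × 339.0 = 12370 J

q = 12400 J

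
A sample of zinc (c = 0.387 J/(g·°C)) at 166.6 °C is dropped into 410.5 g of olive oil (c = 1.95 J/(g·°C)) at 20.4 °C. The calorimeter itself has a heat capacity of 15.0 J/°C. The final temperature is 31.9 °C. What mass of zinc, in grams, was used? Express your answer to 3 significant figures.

q_gained = (410.5 × 1.95 + 15.0) × (31.9 − 20.4) = 9378 J
q_lost = m × 0.387 × (166.6 − 31.9) = 52.1289 m
m = 9378 / 52.1289 = 180 g

m = 180 g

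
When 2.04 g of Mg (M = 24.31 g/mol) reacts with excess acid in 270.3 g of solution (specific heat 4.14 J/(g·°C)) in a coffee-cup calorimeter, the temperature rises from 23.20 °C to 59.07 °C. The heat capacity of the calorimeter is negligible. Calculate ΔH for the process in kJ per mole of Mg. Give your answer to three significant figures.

ΔH = -478 kJ/mol

|ΔT| = |59.07 − 23.20| = 35.87 °C
|q_surr| = (270.3 × 4.14) × 35.87 = 1119.042 × 35.87 = 40140 J
n(Mg) = 2.04 / 24.31 = 0.08392 mol
Temperature rose, so q_rxn = −|q_surr| = -40.14 kJ
ΔH = q_rxn / n = -478.3 kJ/mol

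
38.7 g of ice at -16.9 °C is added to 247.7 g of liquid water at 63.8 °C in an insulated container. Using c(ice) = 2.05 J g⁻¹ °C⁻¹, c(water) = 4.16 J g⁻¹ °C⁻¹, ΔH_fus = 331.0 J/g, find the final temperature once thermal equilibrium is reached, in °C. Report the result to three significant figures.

T_f = 43.3 °C

Heat to bring ice to 0 °C and melt it: q₁ = 38.7×2.05×16.9 + 38.7×331.0 = 14150 J
Heat the water can supply cooling to 0 °C: 247.7×4.16×63.8 = 65741.6 J > q₁, so all ice melts.
Energy balance: 247.7×4.16×(63.8 − T) = 14150 + 38.7×4.16×(T − 0)
1030.432(63.8 − T) = 14150 + 160.992 T
65741.6 − 14150 = 1191.424 T
T = 51591.6 / 1191.424 = 43.30 °C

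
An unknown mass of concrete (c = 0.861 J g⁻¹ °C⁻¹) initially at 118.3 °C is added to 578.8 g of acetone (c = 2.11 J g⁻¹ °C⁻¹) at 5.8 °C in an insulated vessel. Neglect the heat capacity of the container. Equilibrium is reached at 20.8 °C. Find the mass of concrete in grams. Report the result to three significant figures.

q_gained = (578.8 × 2.11) × (20.8 − 5.8) = 18320 J
q_lost = m × 0.861 × (118.3 − 20.8) = 83.9475 m
m = 18320 / 83.9475 = 218 g

m = 218 g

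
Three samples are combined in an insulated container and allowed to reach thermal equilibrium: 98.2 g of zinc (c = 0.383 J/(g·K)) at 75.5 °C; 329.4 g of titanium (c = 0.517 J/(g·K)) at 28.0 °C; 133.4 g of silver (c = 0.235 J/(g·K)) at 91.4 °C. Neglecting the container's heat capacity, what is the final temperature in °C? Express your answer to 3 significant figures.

T_f = 43.8 °C

Σ mᵢcᵢ(T − Tᵢ) = 0  ⇒  T = Σ mᵢcᵢTᵢ / Σ mᵢcᵢ
Σ mᵢcᵢ = 98.2×0.383 + 329.4×0.517 + 133.4×0.235 = 239.2594
Σ mᵢcᵢTᵢ = 37.6106×75.5 + 170.2998×28.0 + 31.349×91.4 = 10473
T = 10473 / 239.2594 = 43.77 °C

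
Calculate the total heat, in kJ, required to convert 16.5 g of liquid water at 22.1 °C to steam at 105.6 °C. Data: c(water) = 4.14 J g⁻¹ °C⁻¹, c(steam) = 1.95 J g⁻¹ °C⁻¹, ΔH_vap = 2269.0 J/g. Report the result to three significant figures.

q = 42.9 kJ

q1 (heat water 22.1→100.0 °C): 16.5 × 4.14 × 77.9 = 5321 J
q2 (vaporize at 100 °C): 16.5 × 2269.0 = 37439 J
q3 (heat steam 100.0→105.6 °C): 16.5 × 1.95 × 5.6 = 180 J
Total: 5321 + 37439 + 180 = 42940 J = 42.9 kJ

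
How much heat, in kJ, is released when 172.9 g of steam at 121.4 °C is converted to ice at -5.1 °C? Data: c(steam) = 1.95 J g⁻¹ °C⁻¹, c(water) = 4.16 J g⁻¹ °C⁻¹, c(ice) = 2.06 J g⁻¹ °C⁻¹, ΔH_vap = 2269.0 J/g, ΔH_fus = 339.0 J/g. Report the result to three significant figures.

q1 (cool steam 121.4→100 °C): 172.9 × 1.95 × 21.4 = 7215 J
q2 (condense at 100 °C): 172.9 × 2269.0 = 392310 J
q3 (cool water 100→0 °C): 172.9 × 4.16 × 100.0 = 71926 J
q4 (freeze at 0 °C): 172.9 × 339.0 = 58613 J
q5 (cool ice 0→-5.1 °C): 172.9 × 2.06 × 5.1 = 1816 J
Total: 7215 + 392310 + 71926 + 58613 + 1816 = 531880 J = 532 kJ

q = 532 kJ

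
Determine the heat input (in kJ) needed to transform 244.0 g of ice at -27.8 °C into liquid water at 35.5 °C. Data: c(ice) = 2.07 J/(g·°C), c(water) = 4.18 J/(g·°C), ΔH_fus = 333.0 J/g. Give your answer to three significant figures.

q1 (heat ice -27.8→0.0 °C): 244.0 × 2.07 × 27.8 = 14041 J
q2 (melt at 0 °C): 244.0 × 333.0 = 81252 J
q3 (heat water 0.0→35.5 °C): 244.0 × 4.18 × 35.5 = 36207 J
Total: 14041 + 81252 + 36207 = 131500 J = 132 kJ

q = 132 kJ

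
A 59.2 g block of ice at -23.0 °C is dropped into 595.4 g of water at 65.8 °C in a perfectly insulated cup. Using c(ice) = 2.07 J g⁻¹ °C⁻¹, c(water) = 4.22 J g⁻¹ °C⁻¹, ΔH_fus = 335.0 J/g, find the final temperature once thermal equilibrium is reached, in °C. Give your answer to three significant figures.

T_f = 51.6 °C

Heat to bring ice to 0 °C and melt it: q₁ = 59.2×2.07×23.0 + 59.2×335.0 = 22651 J
Heat the water can supply cooling to 0 °C: 595.4×4.22×65.8 = 165328 J > q₁, so all ice melts.
Energy balance: 595.4×4.22×(65.8 − T) = 22651 + 59.2×4.22×(T − 0)
2512.588(65.8 − T) = 22651 + 249.824 T
165328 − 22651 = 2762.412 T
T = 142677 / 2762.412 = 51.649 °C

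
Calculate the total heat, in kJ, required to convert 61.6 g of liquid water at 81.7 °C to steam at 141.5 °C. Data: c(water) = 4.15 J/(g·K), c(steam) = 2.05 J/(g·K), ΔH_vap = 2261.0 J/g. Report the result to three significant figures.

q1 (heat water 81.7→100.0 °C): 61.6 × 4.15 × 18.3 = 4678 J
q2 (vaporize at 100 °C): 61.6 × 2261.0 = 139278 J
q3 (heat steam 100.0→141.5 °C): 61.6 × 2.05 × 41.5 = 5241 J
Total: 4678 + 139278 + 5241 = 149197 J = 149 kJ

q = 149 kJ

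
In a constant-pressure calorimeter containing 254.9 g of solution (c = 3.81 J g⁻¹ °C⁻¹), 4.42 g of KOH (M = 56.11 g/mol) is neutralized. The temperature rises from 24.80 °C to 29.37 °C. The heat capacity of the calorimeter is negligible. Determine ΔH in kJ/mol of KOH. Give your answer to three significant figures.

ΔH = -56.3 kJ/mol

|ΔT| = |29.37 − 24.80| = 4.57 °C
|q_surr| = (254.9 × 3.81) × 4.57 = 971.169 × 4.57 = 4438 J
n(KOH) = 4.42 / 56.11 = 0.07877 mol
Temperature rose, so q_rxn = −|q_surr| = -4.438 kJ
ΔH = q_rxn / n = -56.34 kJ/mol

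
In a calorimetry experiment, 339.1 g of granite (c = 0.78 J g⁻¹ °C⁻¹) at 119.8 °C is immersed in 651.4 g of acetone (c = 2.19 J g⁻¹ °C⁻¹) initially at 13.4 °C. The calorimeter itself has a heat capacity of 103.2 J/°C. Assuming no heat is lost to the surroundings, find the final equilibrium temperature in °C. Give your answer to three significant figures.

Heat lost by granite = heat gained by acetone + calorimeter.
(339.1)(0.78)(119.8 − T) = [(651.4)(2.19) + 103.2](T − 13.4)
264.498 (119.8 − T) = 1529.766 (T − 13.4)
31687 − 264.498 T = 1529.766 T − 20499
52186 = 1794.264 T
T = 29.08 °C

T_f = 29.1 °C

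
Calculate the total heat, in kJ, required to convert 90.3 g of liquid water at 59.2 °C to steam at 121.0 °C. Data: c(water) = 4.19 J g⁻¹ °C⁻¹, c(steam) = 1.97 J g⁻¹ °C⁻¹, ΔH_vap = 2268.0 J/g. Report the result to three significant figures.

q = 224 kJ

q1 (heat water 59.2→100.0 °C): 90.3 × 4.19 × 40.8 = 15437 J
q2 (vaporize at 100 °C): 90.3 × 2268.0 = 204800 J
q3 (heat steam 100.0→121.0 °C): 90.3 × 1.97 × 21.0 = 3736 J
Total: 15437 + 204800 + 3736 = 223973 J = 224 kJ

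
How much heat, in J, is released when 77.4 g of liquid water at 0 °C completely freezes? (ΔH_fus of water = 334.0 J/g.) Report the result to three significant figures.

q = m × ΔH_fus = 77.4 × 334.0 = 25850 J

q = 25900 J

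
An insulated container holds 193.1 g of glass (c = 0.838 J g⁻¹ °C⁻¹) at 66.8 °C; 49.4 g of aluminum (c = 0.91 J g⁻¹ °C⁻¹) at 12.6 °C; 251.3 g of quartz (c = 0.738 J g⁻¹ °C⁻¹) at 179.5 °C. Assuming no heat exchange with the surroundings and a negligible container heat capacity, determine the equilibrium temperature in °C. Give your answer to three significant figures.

T_f = 114 °C

Σ mᵢcᵢ(T − Tᵢ) = 0  ⇒  T = Σ mᵢcᵢTᵢ / Σ mᵢcᵢ
Σ mᵢcᵢ = 193.1×0.838 + 49.4×0.91 + 251.3×0.738 = 392.2312
Σ mᵢcᵢTᵢ = 161.8178×66.8 + 44.954×12.6 + 185.4594×179.5 = 44666
T = 44666 / 392.2312 = 113.9 °C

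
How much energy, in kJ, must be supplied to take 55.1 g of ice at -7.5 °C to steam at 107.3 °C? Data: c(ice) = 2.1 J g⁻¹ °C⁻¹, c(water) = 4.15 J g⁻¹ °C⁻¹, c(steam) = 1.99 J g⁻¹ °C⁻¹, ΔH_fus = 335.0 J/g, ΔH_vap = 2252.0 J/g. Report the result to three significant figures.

q = 167 kJ

q1 (heat ice -7.5→0.0 °C): 55.1 × 2.1 × 7.5 = 868 J
q2 (melt at 0 °C): 55.1 × 335.0 = 18459 J
q3 (heat water 0.0→100.0 °C): 55.1 × 4.15 × 100.0 = 22867 J
q4 (vaporize at 100 °C): 55.1 × 2252.0 = 124085 J
q5 (heat steam 100.0→107.3 °C): 55.1 × 1.99 × 7.3 = 800 J
Total: 868 + 18459 + 22867 + 124085 + 800 = 167079 J = 167 kJ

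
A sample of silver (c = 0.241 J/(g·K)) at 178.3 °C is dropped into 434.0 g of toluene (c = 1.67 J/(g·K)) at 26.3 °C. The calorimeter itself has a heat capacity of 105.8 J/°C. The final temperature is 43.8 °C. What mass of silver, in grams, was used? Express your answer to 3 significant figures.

m = 448 g

q_gained = (434.0 × 1.67 + 105.8) × (43.8 − 26.3) = 14535 J
q_lost = m × 0.241 × (178.3 − 43.8) = 32.4145 m
m = 14535 / 32.4145 = 448 g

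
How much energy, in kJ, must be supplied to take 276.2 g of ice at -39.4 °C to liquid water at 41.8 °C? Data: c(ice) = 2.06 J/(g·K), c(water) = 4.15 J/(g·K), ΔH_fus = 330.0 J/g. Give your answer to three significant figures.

q1 (heat ice -39.4→0.0 °C): 276.2 × 2.06 × 39.4 = 22417 J
q2 (melt at 0 °C): 276.2 × 330.0 = 91146 J
q3 (heat water 0.0→41.8 °C): 276.2 × 4.15 × 41.8 = 47912 J
Total: 22417 + 91146 + 47912 = 161475 J = 161 kJ

q = 161 kJ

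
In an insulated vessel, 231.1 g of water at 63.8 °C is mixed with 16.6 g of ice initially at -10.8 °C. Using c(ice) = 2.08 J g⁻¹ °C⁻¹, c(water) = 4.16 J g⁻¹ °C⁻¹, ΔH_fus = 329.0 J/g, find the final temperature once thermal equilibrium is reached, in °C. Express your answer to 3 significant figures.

T_f = 53.9 °C

Heat to bring ice to 0 °C and melt it: q₁ = 16.6×2.08×10.8 + 16.6×329.0 = 5834.3 J
Heat the water can supply cooling to 0 °C: 231.1×4.16×63.8 = 61335.8 J > q₁, so all ice melts.
Energy balance: 231.1×4.16×(63.8 − T) = 5834.3 + 16.6×4.16×(T − 0)
961.376(63.8 − T) = 5834.3 + 69.056 T
61335.8 − 5834.3 = 1030.432 T
T = 55501.5 / 1030.432 = 53.86 °C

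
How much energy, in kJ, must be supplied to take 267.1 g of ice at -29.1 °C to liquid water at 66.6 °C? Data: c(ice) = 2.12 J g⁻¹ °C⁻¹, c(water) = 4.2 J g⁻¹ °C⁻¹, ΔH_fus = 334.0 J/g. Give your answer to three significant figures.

q1 (heat ice -29.1→0.0 °C): 267.1 × 2.12 × 29.1 = 16478 J
q2 (melt at 0 °C): 267.1 × 334.0 = 89211 J
q3 (heat water 0.0→66.6 °C): 267.1 × 4.2 × 66.6 = 74713 J
Total: 16478 + 89211 + 74713 = 180402 J = 180 kJ

q = 180 kJ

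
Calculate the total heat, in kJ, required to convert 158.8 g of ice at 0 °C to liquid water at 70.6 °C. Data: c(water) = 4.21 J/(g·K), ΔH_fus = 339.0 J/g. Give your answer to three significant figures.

q1 (melt at 0 °C): 158.8 × 339.0 = 53833 J
q2 (heat water 0.0→70.6 °C): 158.8 × 4.21 × 70.6 = 47199 J
Total: 53833 + 47199 = 101032 J = 101 kJ

q = 101 kJ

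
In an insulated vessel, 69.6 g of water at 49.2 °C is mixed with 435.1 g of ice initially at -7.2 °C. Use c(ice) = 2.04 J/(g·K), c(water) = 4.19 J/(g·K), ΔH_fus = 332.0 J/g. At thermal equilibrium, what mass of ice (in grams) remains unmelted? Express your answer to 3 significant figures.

Heat to warm all ice to 0 °C: 435.1×2.04×7.2 = 6390.7 J
Heat released by water cooling to 0 °C: 69.6×4.19×49.2 = 14348 J
14348 J < 6390.7 + 435.1×332.0 = 150843.9 J, so not all ice melts; final T = 0 °C.
Heat left for melting: 14348 − 6390.7 = 7957.3 J
Mass melted = 7957.3 / 332.0 = 23.97 g
Ice remaining = 435.1 − 23.97 = 411.13 g

m_ice remaining = 411 g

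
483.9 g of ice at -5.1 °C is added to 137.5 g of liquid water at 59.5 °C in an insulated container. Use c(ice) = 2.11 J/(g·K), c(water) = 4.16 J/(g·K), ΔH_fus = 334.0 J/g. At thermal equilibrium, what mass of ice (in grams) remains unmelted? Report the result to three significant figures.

m_ice remaining = 398 g

Heat to warm all ice to 0 °C: 483.9×2.11×5.1 = 5207.2 J
Heat released by water cooling to 0 °C: 137.5×4.16×59.5 = 34034 J
34034 J < 5207.2 + 483.9×334.0 = 166829.8 J, so not all ice melts; final T = 0 °C.
Heat left for melting: 34034 − 5207.2 = 28826.8 J
Mass melted = 28826.8 / 334.0 = 86.31 g
Ice remaining = 483.9 − 86.31 = 397.59 g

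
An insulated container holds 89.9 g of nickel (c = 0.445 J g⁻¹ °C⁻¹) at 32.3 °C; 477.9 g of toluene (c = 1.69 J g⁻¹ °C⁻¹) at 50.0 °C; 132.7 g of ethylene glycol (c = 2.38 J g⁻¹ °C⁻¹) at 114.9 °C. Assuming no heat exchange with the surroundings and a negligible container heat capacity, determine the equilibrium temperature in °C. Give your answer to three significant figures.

Σ mᵢcᵢ(T − Tᵢ) = 0  ⇒  T = Σ mᵢcᵢTᵢ / Σ mᵢcᵢ
Σ mᵢcᵢ = 89.9×0.445 + 477.9×1.69 + 132.7×2.38 = 1163.4825
Σ mᵢcᵢTᵢ = 40.0055×32.3 + 807.651×50.0 + 315.826×114.9 = 77963
T = 77963 / 1163.4825 = 67.01 °C

T_f = 67.0 °C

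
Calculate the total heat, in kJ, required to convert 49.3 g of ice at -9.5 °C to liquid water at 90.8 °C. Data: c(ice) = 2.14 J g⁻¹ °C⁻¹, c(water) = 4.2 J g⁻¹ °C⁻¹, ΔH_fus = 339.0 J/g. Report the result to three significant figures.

q = 36.5 kJ

q1 (heat ice -9.5→0.0 °C): 49.3 × 2.14 × 9.5 = 1002 J
q2 (melt at 0 °C): 49.3 × 339.0 = 16713 J
q3 (heat water 0.0→90.8 °C): 49.3 × 4.2 × 90.8 = 18801 J
Total: 1002 + 16713 + 18801 = 36516 J = 36.5 kJ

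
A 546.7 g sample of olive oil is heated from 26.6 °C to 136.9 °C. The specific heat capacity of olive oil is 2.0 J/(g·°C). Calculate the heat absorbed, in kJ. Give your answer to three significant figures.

q = m c ΔT = 546.7 × 2.0 × (136.9 − 26.6)
q = 546.7 × 2.0 × 110.3 = 120600 J = 121 kJ

q = 121 kJ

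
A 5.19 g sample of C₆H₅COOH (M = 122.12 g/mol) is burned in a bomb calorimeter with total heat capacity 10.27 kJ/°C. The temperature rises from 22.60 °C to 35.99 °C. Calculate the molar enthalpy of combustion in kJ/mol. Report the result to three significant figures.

ΔT = 35.99 − 22.60 = 13.39 °C
q_cal = C_cal × ΔT = 10.27 × 13.39 = 137.5153 kJ
n = 5.19 / 122.12 = 0.04250 mol
q_rxn = −q_cal = -137.5153 kJ
ΔH = -137.5153 / 0.04250 = -3236 kJ/mol

ΔH = -3240 kJ/mol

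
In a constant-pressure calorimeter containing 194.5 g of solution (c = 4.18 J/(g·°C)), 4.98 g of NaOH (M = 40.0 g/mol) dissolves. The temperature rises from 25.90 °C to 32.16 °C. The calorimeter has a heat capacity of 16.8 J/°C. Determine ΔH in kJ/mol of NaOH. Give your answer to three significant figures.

ΔH = -41.7 kJ/mol

|ΔT| = |32.16 − 25.90| = 6.26 °C
|q_surr| = (194.5 × 4.18 + 16.8) × 6.26 = 829.81 × 6.26 = 5195 J
n(NaOH) = 4.98 / 40.0 = 0.1245 mol
Temperature rose, so q_rxn = −|q_surr| = -5.195 kJ
ΔH = q_rxn / n = -41.73 kJ/mol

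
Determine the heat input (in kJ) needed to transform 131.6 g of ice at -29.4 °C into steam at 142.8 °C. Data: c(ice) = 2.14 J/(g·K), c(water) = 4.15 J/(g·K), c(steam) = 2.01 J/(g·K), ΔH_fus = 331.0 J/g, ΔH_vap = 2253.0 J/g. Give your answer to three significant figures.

q1 (heat ice -29.4→0.0 °C): 131.6 × 2.14 × 29.4 = 8280 J
q2 (melt at 0 °C): 131.6 × 331.0 = 43560 J
q3 (heat water 0.0→100.0 °C): 131.6 × 4.15 × 100.0 = 54614 J
q4 (vaporize at 100 °C): 131.6 × 2253.0 = 296495 J
q5 (heat steam 100.0→142.8 °C): 131.6 × 2.01 × 42.8 = 11321 J
Total: 8280 + 43560 + 54614 + 296495 + 11321 = 414270 J = 414 kJ

q = 414 kJ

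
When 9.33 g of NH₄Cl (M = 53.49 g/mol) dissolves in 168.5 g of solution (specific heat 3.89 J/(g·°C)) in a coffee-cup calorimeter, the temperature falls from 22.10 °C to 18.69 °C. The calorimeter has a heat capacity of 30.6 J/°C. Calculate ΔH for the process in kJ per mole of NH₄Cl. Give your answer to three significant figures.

ΔH = 13.4 kJ/mol

|ΔT| = |18.69 − 22.10| = 3.41 °C
|q_surr| = (168.5 × 3.89 + 30.6) × 3.41 = 686.065 × 3.41 = 2339 J
n(NH₄Cl) = 9.33 / 53.49 = 0.1744 mol
Temperature fell, so q_rxn = +|q_surr| = 2.339 kJ
ΔH = q_rxn / n = 13.41 kJ/mol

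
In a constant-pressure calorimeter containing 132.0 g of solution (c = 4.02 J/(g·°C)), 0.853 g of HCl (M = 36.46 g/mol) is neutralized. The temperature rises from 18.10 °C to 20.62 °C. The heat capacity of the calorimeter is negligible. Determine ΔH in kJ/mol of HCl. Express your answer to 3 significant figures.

|ΔT| = |20.62 − 18.10| = 2.52 °C
|q_surr| = (132.0 × 4.02) × 2.52 = 530.64 × 2.52 = 1337.2 J
n(HCl) = 0.853 / 36.46 = 0.023396 mol
Temperature rose, so q_rxn = −|q_surr| = -1.3372 kJ
ΔH = q_rxn / n = -57.16 kJ/mol

ΔH = -57.2 kJ/mol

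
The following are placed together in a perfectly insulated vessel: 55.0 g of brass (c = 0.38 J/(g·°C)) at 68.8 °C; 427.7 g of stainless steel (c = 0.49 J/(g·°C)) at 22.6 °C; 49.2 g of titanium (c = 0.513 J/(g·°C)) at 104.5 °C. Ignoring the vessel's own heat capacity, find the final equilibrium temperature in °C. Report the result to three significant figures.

T_f = 34.5 °C

Σ mᵢcᵢ(T − Tᵢ) = 0  ⇒  T = Σ mᵢcᵢTᵢ / Σ mᵢcᵢ
Σ mᵢcᵢ = 55.0×0.38 + 427.7×0.49 + 49.2×0.513 = 255.7126
Σ mᵢcᵢTᵢ = 20.9×68.8 + 209.573×22.6 + 25.2396×104.5 = 8811.8
T = 8811.8 / 255.7126 = 34.46 °C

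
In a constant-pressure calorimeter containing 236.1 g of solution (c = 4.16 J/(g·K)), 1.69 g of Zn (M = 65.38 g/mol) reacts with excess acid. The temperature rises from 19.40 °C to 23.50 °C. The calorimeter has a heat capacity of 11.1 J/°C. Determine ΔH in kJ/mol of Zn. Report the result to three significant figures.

|ΔT| = |23.50 − 19.40| = 4.10 °C
|q_surr| = (236.1 × 4.16 + 11.1) × 4.10 = 993.276 × 4.10 = 4072 J
n(Zn) = 1.69 / 65.38 = 0.02585 mol
Temperature rose, so q_rxn = −|q_surr| = -4.072 kJ
ΔH = q_rxn / n = -157.5 kJ/mol

ΔH = -158 kJ/mol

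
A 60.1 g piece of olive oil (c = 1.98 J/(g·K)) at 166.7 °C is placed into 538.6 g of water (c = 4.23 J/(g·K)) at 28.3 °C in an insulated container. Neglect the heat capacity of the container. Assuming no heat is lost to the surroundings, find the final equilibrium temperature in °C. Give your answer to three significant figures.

T_f = 35.2 °C

Heat lost by olive oil = heat gained by water.
(60.1)(1.98)(166.7 − T) = (538.6)(4.23)(T − 28.3)
118.998 (166.7 − T) = 2278.278 (T − 28.3)
19837 − 118.998 T = 2278.278 T − 64475
84312 = 2397.276 T
T = 35.17 °C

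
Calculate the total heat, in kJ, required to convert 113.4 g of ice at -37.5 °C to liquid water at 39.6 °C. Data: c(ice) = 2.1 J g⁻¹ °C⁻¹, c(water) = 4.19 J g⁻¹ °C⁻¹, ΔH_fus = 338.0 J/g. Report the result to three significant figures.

q = 66.1 kJ

q1 (heat ice -37.5→0.0 °C): 113.4 × 2.1 × 37.5 = 8930 J
q2 (melt at 0 °C): 113.4 × 338.0 = 38329 J
q3 (heat water 0.0→39.6 °C): 113.4 × 4.19 × 39.6 = 18816 J
Total: 8930 + 38329 + 18816 = 66075 J = 66.1 kJ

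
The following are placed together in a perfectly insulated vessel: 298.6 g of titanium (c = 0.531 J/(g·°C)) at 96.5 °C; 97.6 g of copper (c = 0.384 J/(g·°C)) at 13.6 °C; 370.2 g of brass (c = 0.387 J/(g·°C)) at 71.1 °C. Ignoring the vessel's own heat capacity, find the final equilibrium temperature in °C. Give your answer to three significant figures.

T_f = 76.6 °C

Σ mᵢcᵢ(T − Tᵢ) = 0  ⇒  T = Σ mᵢcᵢTᵢ / Σ mᵢcᵢ
Σ mᵢcᵢ = 298.6×0.531 + 97.6×0.384 + 370.2×0.387 = 339.3024
Σ mᵢcᵢTᵢ = 158.5566×96.5 + 37.4784×13.6 + 143.2674×71.1 = 25997
T = 25997 / 339.3024 = 76.62 °C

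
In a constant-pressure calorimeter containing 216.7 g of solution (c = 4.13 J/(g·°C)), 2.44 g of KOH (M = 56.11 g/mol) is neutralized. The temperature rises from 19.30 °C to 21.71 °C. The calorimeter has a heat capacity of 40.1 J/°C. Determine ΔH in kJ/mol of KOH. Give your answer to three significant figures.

|ΔT| = |21.71 − 19.30| = 2.41 °C
|q_surr| = (216.7 × 4.13 + 40.1) × 2.41 = 935.071 × 2.41 = 2254 J
n(KOH) = 2.44 / 56.11 = 0.04349 mol
Temperature rose, so q_rxn = −|q_surr| = -2.254 kJ
ΔH = q_rxn / n = -51.83 kJ/mol

ΔH = -51.8 kJ/mol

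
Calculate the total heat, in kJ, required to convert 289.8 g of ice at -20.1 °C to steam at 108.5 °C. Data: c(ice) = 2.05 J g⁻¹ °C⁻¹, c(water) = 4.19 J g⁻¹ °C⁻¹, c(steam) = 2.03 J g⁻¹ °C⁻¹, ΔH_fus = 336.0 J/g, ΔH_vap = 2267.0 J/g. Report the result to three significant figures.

q = 893 kJ

q1 (heat ice -20.1→0.0 °C): 289.8 × 2.05 × 20.1 = 11941 J
q2 (melt at 0 °C): 289.8 × 336.0 = 97373 J
q3 (heat water 0.0→100.0 °C): 289.8 × 4.19 × 100.0 = 121426 J
q4 (vaporize at 100 °C): 289.8 × 2267.0 = 656977 J
q5 (heat steam 100.0→108.5 °C): 289.8 × 2.03 × 8.5 = 5000 J
Total: 11941 + 97373 + 121426 + 656977 + 5000 = 892717 J = 893 kJ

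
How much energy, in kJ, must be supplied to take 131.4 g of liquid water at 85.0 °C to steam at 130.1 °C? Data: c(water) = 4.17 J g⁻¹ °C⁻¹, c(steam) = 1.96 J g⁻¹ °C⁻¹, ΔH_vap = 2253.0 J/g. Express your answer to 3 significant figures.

q = 312 kJ

q1 (heat water 85.0→100.0 °C): 131.4 × 4.17 × 15.0 = 8219 J
q2 (vaporize at 100 °C): 131.4 × 2253.0 = 296044 J
q3 (heat steam 100.0→130.1 °C): 131.4 × 1.96 × 30.1 = 7752 J
Total: 8219 + 296044 + 7752 = 312015 J = 312 kJ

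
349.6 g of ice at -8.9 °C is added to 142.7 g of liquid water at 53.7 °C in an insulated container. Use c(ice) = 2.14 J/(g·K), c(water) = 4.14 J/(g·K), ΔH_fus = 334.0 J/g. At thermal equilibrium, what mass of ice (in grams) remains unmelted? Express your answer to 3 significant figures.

Heat to warm all ice to 0 °C: 349.6×2.14×8.9 = 6658.5 J
Heat released by water cooling to 0 °C: 142.7×4.14×53.7 = 31725 J
31725 J < 6658.5 + 349.6×334.0 = 123424.9 J, so not all ice melts; final T = 0 °C.
Heat left for melting: 31725 − 6658.5 = 25066.5 J
Mass melted = 25066.5 / 334.0 = 75.05 g
Ice remaining = 349.6 − 75.05 = 274.55 g

m_ice remaining = 275 g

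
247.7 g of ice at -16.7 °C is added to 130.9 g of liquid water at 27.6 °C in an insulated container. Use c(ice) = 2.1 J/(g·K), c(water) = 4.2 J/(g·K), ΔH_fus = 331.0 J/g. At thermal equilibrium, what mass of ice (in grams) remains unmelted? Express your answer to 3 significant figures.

Heat to warm all ice to 0 °C: 247.7×2.1×16.7 = 8686.8 J
Heat released by water cooling to 0 °C: 130.9×4.2×27.6 = 15174 J
15174 J < 8686.8 + 247.7×331.0 = 90675.5 J, so not all ice melts; final T = 0 °C.
Heat left for melting: 15174 − 8686.8 = 6487.2 J
Mass melted = 6487.2 / 331.0 = 19.60 g
Ice remaining = 247.7 − 19.60 = 228.10 g

m_ice remaining = 228 g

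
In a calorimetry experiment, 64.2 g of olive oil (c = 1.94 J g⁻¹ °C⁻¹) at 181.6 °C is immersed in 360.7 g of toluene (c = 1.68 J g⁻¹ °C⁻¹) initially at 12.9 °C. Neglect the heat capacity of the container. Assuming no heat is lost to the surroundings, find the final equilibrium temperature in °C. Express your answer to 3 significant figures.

Heat lost by olive oil = heat gained by toluene.
(64.2)(1.94)(181.6 − T) = (360.7)(1.68)(T − 12.9)
124.548 (181.6 − T) = 605.976 (T − 12.9)
22618 − 124.548 T = 605.976 T − 7817.1
30435.1 = 730.524 T
T = 41.66 °C

T_f = 41.7 °C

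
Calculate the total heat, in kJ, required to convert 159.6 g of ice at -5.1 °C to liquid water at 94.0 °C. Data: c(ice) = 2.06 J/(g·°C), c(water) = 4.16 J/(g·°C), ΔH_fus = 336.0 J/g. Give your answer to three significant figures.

q = 118 kJ

q1 (heat ice -5.1→0.0 °C): 159.6 × 2.06 × 5.1 = 1677 J
q2 (melt at 0 °C): 159.6 × 336.0 = 53626 J
q3 (heat water 0.0→94.0 °C): 159.6 × 4.16 × 94.0 = 62410 J
Total: 1677 + 53626 + 62410 = 117713 J = 118 kJ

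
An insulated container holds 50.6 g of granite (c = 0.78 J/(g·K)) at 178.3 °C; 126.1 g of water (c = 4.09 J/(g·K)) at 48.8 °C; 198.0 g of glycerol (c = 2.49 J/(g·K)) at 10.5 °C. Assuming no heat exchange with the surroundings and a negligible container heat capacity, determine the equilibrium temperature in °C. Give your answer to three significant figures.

T_f = 35.7 °C

Σ mᵢcᵢ(T − Tᵢ) = 0  ⇒  T = Σ mᵢcᵢTᵢ / Σ mᵢcᵢ
Σ mᵢcᵢ = 50.6×0.78 + 126.1×4.09 + 198.0×2.49 = 1048.237
Σ mᵢcᵢTᵢ = 39.468×178.3 + 515.749×48.8 + 493.02×10.5 = 37382
T = 37382 / 1048.237 = 35.66 °C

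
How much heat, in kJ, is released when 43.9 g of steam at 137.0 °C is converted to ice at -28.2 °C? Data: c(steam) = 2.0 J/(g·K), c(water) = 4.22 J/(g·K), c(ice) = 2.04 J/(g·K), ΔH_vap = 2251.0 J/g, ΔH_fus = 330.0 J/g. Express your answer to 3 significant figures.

q1 (cool steam 137.0→100 °C): 43.9 × 2.0 × 37.0 = 3249 J
q2 (condense at 100 °C): 43.9 × 2251.0 = 98819 J
q3 (cool water 100→0 °C): 43.9 × 4.22 × 100.0 = 18526 J
q4 (freeze at 0 °C): 43.9 × 330.0 = 14487 J
q5 (cool ice 0→-28.2 °C): 43.9 × 2.04 × 28.2 = 2525 J
Total: 3249 + 98819 + 18526 + 14487 + 2525 = 137606 J = 138 kJ

q = 138 kJ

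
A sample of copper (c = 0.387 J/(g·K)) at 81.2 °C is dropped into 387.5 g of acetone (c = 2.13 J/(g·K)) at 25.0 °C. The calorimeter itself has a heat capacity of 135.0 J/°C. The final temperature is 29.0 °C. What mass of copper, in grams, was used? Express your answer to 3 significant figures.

m = 190 g

q_gained = (387.5 × 2.13 + 135.0) × (29.0 − 25.0) = 3842 J
q_lost = m × 0.387 × (81.2 − 29.0) = 20.2014 m
m = 3842 / 20.2014 = 190 g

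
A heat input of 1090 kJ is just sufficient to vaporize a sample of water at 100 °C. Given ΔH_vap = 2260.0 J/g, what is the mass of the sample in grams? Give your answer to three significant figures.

m = 482 g

m = q / ΔH_vap = 1090000 J / 2260.0 J/g = 482 g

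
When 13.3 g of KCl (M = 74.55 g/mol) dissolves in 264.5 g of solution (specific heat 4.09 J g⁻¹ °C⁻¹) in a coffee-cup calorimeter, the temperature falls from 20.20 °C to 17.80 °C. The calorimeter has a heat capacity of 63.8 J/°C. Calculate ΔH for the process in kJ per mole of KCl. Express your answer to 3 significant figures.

ΔH = 15.4 kJ/mol

|ΔT| = |17.80 − 20.20| = 2.40 °C
|q_surr| = (264.5 × 4.09 + 63.8) × 2.40 = 1145.605 × 2.40 = 2749 J
n(KCl) = 13.3 / 74.55 = 0.1784 mol
Temperature fell, so q_rxn = +|q_surr| = 2.749 kJ
ΔH = q_rxn / n = 15.41 kJ/mol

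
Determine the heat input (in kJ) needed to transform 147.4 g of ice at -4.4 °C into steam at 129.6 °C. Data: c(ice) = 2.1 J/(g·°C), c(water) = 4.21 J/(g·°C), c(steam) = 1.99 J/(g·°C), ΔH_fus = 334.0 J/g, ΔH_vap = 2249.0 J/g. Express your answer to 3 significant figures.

q1 (heat ice -4.4→0.0 °C): 147.4 × 2.1 × 4.4 = 1362 J
q2 (melt at 0 °C): 147.4 × 334.0 = 49232 J
q3 (heat water 0.0→100.0 °C): 147.4 × 4.21 × 100.0 = 62055 J
q4 (vaporize at 100 °C): 147.4 × 2249.0 = 331503 J
q5 (heat steam 100.0→129.6 °C): 147.4 × 1.99 × 29.6 = 8682 J
Total: 1362 + 49232 + 62055 + 331503 + 8682 = 452834 J = 453 kJ

q = 453 kJ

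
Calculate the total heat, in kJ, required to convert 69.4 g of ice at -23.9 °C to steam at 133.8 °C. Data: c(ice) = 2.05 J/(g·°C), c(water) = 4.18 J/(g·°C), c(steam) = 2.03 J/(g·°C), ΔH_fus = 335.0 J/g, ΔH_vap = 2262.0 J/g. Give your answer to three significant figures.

q = 217 kJ

q1 (heat ice -23.9→0.0 °C): 69.4 × 2.05 × 23.9 = 3400 J
q2 (melt at 0 °C): 69.4 × 335.0 = 23249 J
q3 (heat water 0.0→100.0 °C): 69.4 × 4.18 × 100.0 = 29009 J
q4 (vaporize at 100 °C): 69.4 × 2262.0 = 156983 J
q5 (heat steam 100.0→133.8 °C): 69.4 × 2.03 × 33.8 = 4762 J
Total: 3400 + 23249 + 29009 + 156983 + 4762 = 217403 J = 217 kJ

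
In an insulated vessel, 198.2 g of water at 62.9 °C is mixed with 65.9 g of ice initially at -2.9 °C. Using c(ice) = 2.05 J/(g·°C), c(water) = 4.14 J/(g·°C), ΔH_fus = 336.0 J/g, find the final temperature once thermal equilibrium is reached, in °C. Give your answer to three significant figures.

Heat to bring ice to 0 °C and melt it: q₁ = 65.9×2.05×2.9 + 65.9×336.0 = 22534 J
Heat the water can supply cooling to 0 °C: 198.2×4.14×62.9 = 51612.5 J > q₁, so all ice melts.
Energy balance: 198.2×4.14×(62.9 − T) = 22534 + 65.9×4.14×(T − 0)
820.548(62.9 − T) = 22534 + 272.826 T
51612.5 − 22534 = 1093.374 T
T = 29078.5 / 1093.374 = 26.60 °C

T_f = 26.6 °C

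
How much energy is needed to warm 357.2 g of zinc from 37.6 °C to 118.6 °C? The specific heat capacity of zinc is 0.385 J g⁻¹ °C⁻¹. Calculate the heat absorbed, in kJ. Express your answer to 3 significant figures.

q = 11.1 kJ

q = m c ΔT = 357.2 × 0.385 × (118.6 − 37.6)
q = 357.2 × 0.385 × 81.0 = 11140 J = 11.1 kJ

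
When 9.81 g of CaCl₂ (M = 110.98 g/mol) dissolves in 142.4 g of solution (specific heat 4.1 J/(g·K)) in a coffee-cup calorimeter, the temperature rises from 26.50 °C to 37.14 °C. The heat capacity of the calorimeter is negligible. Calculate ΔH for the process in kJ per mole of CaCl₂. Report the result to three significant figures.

ΔH = -70.3 kJ/mol

|ΔT| = |37.14 − 26.50| = 10.64 °C
|q_surr| = (142.4 × 4.1) × 10.64 = 583.84 × 10.64 = 6212 J
n(CaCl₂) = 9.81 / 110.98 = 0.08839 mol
Temperature rose, so q_rxn = −|q_surr| = -6.212 kJ
ΔH = q_rxn / n = -70.28 kJ/mol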